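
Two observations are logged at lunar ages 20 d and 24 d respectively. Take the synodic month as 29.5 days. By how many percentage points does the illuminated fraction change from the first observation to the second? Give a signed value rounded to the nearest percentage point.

First observation: θ = 360°·20/29.5 = 244.1°, so f = 0.719.
Second observation: θ = 292.9°, f = 0.306.
Δf = 0.306 − 0.719 = -0.413, i.e. -41 pp.

-41 pp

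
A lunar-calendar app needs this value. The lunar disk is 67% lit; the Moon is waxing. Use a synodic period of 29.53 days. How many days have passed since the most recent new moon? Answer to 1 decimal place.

9.0 days

From f = (1 − cos θ)/2: cos θ = 1 − 2×0.67 = -0.340; arccos → 109.9°.
Before full moon the principal value applies: θ = 109.9°.
Age = 29.53 × 109.9°/360° ≈ 9.01 days.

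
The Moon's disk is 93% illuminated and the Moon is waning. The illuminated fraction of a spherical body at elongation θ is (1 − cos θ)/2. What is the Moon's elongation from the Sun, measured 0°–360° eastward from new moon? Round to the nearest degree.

cos θ = 1 − 2f = -0.860, giving a principal value of 149.3°.
A waning Moon lies in 180°–360°, so θ = 360° − 149.3° = 210.7°.

211°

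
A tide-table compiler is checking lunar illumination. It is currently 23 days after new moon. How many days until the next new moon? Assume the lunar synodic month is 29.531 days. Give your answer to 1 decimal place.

6.5 days

The next new moon completes the synodic month: 29.531 − 23 = 6.531 days.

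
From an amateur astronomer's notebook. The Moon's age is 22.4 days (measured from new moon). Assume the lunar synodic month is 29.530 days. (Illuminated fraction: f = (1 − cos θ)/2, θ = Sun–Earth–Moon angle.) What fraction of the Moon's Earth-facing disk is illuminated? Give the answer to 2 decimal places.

0.47

Phase angle: θ = 360°·(22.4 d)/(29.530 d) = 273.1°.
With cos θ = 0.054, the lit fraction is (1 − 0.054)/2 ≈ 0.473.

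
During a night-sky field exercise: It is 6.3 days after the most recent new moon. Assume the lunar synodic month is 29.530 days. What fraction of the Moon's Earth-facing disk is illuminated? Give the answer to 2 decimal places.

Phase angle: θ = 360°·(6.3 d)/(29.530 d) = 76.8°.
cos 76.8° = 0.228, so f = (1 − 0.228)/2 = 0.386.

0.39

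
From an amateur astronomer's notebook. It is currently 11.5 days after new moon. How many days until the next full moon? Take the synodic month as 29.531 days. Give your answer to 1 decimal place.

Full moon is 0.5 of the way through the cycle: age 0.5 × 29.531 = 14.765 d.
That is 14.765 − 11.5 = 3.265 days ahead.

3.3 days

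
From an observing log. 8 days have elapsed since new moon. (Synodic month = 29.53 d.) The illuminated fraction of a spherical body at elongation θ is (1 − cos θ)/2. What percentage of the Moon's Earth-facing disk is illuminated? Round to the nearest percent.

The Moon has covered 8/29.53 of its cycle, so θ ≈ 360° × 8/29.53 = 97.5°.
cos 97.5° = (-0.131), so f = (1 − (-0.131))/2 = 0.566, so 57%.

57%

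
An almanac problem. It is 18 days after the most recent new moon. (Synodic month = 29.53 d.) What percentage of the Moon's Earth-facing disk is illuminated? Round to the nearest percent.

The Moon has covered 18/29.53 of its cycle, so θ ≈ 360° × 18/29.53 = 219.4°.
Illuminated fraction = (1 − cos 219.4°)/2 = (1 − (-0.772))/2 ≈ 0.886, so 89%.

89%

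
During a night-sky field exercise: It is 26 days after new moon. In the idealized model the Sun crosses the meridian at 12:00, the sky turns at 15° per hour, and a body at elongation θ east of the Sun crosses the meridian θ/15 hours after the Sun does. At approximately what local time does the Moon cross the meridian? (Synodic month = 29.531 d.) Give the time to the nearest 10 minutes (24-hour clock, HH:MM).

The Moon has covered 26/29.531 of its cycle, so θ ≈ 360° × 26/29.531 = 317.0°.
At 15° of sky rotation per hour, 317.0° corresponds to a 21.13 h lag.
12:00 + 21.130 h ≈ 09:08 → 09:10 to the nearest ten minutes.

09:10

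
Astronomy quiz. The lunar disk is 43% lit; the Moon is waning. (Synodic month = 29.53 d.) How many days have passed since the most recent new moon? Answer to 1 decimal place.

22.8 days

Invert f = (1 − cos θ)/2 to get cos θ = 1 − 2(0.43) = 0.140, hence θ₀ = arccos 0.140 = 82.0°.
Waning ⇒ past full, so θ = 360° − 82.0° = 278.0°.
At 360°/29.53 d per day, 278.0° corresponds to 22.81 days.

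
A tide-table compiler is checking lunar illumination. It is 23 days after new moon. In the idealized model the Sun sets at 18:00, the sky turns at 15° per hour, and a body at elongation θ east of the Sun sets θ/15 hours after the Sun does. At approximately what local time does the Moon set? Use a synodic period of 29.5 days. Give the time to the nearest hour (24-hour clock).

The Moon has covered 23/29.5 of its cycle, so θ ≈ 360° × 23/29.5 = 280.7°.
At 15° of sky rotation per hour, 280.7° corresponds to a 18.71 h lag.
18:00 + 18.71 h ≈ 12:43 → 13:00 to the nearest hour.

13:00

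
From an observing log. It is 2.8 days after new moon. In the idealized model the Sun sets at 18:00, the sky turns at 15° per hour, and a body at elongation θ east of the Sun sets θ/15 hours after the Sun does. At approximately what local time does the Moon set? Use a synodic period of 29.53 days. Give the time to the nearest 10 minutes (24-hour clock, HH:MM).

Elongation θ = 360° × 2.8/29.53 ≈ 34.1°.
The Moon trails the Sun by θ/15 = 34.1/15 ≈ 2.28 hours.
18:00 + 2.276 h ≈ 20:17 → 20:20 to the nearest ten minutes.

20:20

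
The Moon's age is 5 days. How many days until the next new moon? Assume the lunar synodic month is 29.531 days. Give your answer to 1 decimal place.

The next new moon completes the synodic month: 29.531 − 5 = 24.531 days.

24.5 days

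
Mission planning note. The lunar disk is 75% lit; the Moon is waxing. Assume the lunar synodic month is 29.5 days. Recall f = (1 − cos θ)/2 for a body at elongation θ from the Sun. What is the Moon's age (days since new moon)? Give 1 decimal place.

Invert f = (1 − cos θ)/2 to get cos θ = 1 − 2(0.75) = -0.500, hence θ₀ = arccos -0.500 = 120.0°.
Before full moon the principal value applies: θ = 120.0°.
Age = 29.5 × 120.0°/360° ≈ 9.83 days.

9.8 days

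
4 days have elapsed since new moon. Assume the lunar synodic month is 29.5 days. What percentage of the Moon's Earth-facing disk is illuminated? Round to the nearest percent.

Phase angle: θ = 360°·(4 d)/(29.5 d) = 48.8°.
cos 48.8° = 0.659, so f = (1 − 0.659)/2 = 0.171, so 17%.

17%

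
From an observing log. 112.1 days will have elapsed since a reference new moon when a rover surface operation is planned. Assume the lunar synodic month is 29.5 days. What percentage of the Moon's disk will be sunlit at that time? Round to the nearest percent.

112.1 d spans 3 complete synodic months (3 × 29.5 = 88.50 d) plus 23.60 d.
The Moon has covered 23.60/29.5 of its cycle, so θ ≈ 360° × 23.60/29.5 = 288.0°.
With cos θ = 0.309, the lit fraction is (1 − 0.309)/2 ≈ 0.345, so 35%.

35%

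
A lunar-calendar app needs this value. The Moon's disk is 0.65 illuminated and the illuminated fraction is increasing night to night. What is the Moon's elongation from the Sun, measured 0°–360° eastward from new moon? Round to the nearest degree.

107°

Invert f = (1 − cos θ)/2 to get cos θ = 1 − 2(0.65) = -0.300, hence θ₀ = arccos -0.300 = 107.5°.
Before full moon the principal value applies: θ = 107.5°.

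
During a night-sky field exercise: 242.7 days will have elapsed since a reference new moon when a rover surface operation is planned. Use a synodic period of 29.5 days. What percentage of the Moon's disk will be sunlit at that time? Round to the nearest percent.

43%

242.7/29.5 = 8.227 lunations, so 8 complete cycles and 6.70 d into the next.
Phase angle: θ = 360°·(6.70 d)/(29.5 d) = 81.8°.
cos 81.8° = 0.143, so f = (1 − 0.143)/2 = 0.428, so 43%.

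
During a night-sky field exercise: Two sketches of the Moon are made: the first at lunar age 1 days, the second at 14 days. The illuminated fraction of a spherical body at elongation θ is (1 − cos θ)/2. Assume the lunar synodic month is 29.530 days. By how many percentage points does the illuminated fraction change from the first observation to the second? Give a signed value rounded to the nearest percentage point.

+98 pp

θ₁ = 360° × 1/29.530 = 12.2°, f₁ = (1 − cos θ₁)/2 = 0.011.
θ₂ = 360° × 14/29.530 = 170.7°, f₂ = (1 − cos θ₂)/2 = 0.993.
Change = f₂ − f₁ = +0.982 → +98 percentage points.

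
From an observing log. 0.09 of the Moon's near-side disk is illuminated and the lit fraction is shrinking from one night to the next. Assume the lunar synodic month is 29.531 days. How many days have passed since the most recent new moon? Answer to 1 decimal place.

26.7 days

cos θ = 1 − 2f = 0.820, giving a principal value of 34.9°.
A waning Moon lies in 180°–360°, so θ = 360° − 34.9° = 325.1°.
That fraction of the synodic month is 325.1/360 × 29.531 d ≈ 26.67 d.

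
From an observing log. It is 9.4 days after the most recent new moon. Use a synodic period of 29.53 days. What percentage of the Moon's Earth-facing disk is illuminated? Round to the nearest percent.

Phase angle: θ = 360°·(9.4 d)/(29.53 d) = 114.6°.
Illuminated fraction = (1 − cos 114.6°)/2 = (1 − (-0.416))/2 ≈ 0.708, so 71%.

71%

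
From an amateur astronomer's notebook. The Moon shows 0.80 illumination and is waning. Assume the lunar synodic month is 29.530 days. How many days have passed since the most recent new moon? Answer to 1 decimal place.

19.1 days

cos θ = 1 − 2f = -0.600, giving a principal value of 126.9°.
A waning Moon lies in 180°–360°, so θ = 360° − 126.9° = 233.1°.
At 360°/29.530 d per day, 233.1° corresponds to 19.12 days.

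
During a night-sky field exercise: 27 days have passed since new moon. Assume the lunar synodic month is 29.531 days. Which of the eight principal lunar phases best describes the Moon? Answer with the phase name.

waning crescent

θ ≈ 360° × 27/29.531 = 329°, which falls in the waning crescent sector.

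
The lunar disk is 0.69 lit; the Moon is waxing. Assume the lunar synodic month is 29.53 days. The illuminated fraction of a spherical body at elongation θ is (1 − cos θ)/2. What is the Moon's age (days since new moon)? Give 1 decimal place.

From f = (1 − cos θ)/2: cos θ = 1 − 2×0.69 = -0.380; arccos → 112.3°.
Before full moon the principal value applies: θ = 112.3°.
At 360°/29.53 d per day, 112.3° corresponds to 9.21 days.

9.2 days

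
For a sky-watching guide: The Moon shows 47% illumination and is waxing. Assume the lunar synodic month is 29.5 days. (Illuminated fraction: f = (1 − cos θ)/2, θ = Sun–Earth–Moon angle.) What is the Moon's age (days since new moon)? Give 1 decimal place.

7.1 days

Invert f = (1 − cos θ)/2 to get cos θ = 1 − 2(0.47) = 0.060, hence θ₀ = arccos 0.060 = 86.6°.
Waxing ⇒ before full, so θ = 86.6°.
At 360°/29.5 d per day, 86.6° corresponds to 7.09 days.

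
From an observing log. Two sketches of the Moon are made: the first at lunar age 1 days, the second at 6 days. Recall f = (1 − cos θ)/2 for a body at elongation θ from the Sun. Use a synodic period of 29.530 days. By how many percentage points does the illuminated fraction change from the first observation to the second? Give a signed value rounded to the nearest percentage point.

θ₁ = 360° × 1/29.530 = 12.2°, f₁ = (1 − cos θ₁)/2 = 0.011.
θ₂ = 360° × 6/29.530 = 73.1°, f₂ = (1 − cos θ₂)/2 = 0.355.
Change = f₂ − f₁ = +0.344 → +34 percentage points.

+34 pp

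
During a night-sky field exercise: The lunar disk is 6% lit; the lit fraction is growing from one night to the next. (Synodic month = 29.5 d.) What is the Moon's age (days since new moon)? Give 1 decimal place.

2.3 days

cos θ = 1 − 2f = 0.880, giving a principal value of 28.4°.
Waxing ⇒ before full, so θ = 28.4°.
That fraction of the synodic month is 28.4/360 × 29.5 d ≈ 2.32 d.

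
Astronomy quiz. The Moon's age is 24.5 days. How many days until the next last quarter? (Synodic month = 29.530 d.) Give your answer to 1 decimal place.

27.2 days

Last quarter occurs at elongation 270°, i.e. at age 29.530 × 270/360 = 22.148 d.
This lunation's last quarter (22.148 d) has passed, so add one period: 51.678 − 24.5 = 27.178 days.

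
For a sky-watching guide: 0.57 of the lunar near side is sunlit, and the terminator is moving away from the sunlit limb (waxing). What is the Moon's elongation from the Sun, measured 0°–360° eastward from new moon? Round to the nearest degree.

Invert f = (1 − cos θ)/2 to get cos θ = 1 − 2(0.57) = -0.140, hence θ₀ = arccos -0.140 = 98.0°.
Before full moon the principal value applies: θ = 98.0°.

98°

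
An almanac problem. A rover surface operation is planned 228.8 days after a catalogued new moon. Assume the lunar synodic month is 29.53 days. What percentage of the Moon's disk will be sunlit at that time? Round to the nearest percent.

Reduce mod P: 228.8 − 7×29.53 = 22.09 d into the current lunation.
The Moon has covered 22.09/29.53 of its cycle, so θ ≈ 360° × 22.09/29.53 = 269.3°.
With cos θ = (-0.012), the lit fraction is (1 − (-0.012))/2 ≈ 0.506, so 51%.

51%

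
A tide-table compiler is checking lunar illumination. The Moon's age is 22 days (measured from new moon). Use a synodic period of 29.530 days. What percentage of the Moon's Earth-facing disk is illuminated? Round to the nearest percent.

52%

Elongation θ = 360° × 22/29.530 ≈ 268.2°.
With cos θ = (-0.031), the lit fraction is (1 − (-0.031))/2 ≈ 0.516, so 52%.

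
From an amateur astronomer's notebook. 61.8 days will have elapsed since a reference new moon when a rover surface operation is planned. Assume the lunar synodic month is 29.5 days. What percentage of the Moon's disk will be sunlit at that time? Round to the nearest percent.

61.8 d spans 2 complete synodic months (2 × 29.5 = 59.00 d) plus 2.80 d.
Elongation θ = 360° × 2.80/29.5 ≈ 34.2°.
With cos θ = 0.827, the lit fraction is (1 − 0.827)/2 ≈ 0.086, so 9%.

9%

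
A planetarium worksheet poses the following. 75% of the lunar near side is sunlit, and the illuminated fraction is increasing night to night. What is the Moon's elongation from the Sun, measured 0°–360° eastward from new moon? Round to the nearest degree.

120°

Invert f = (1 − cos θ)/2 to get cos θ = 1 − 2(0.75) = -0.500, hence θ₀ = arccos -0.500 = 120.0°.
Waxing ⇒ before full, so θ = 120.0°.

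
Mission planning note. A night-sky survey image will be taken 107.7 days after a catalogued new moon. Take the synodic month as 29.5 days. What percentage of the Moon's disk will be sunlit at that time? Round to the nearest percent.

107.7/29.5 = 3.651 lunations, so 3 complete cycles and 19.20 d into the next.
Elongation θ = 360° × 19.20/29.5 ≈ 234.3°.
With cos θ = (-0.583), the lit fraction is (1 − (-0.583))/2 ≈ 0.792, so 79%.

79%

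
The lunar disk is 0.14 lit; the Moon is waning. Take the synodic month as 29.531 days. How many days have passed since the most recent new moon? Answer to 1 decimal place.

cos θ = 1 − 2f = 0.720, giving a principal value of 43.9°.
A waning Moon lies in 180°–360°, so θ = 360° − 43.9° = 316.1°.
Age = 29.531 × 316.1°/360° ≈ 25.93 days.

25.9 days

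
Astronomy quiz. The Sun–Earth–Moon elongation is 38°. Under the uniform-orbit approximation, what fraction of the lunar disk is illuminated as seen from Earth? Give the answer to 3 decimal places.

cos 38° = 0.788, so f = (1 − 0.788)/2 = 0.106.

0.106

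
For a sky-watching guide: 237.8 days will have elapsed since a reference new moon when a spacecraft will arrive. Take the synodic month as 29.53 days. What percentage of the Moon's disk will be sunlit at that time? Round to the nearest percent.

237.8 d spans 8 complete synodic months (8 × 29.53 = 236.24 d) plus 1.56 d.
The Moon has covered 1.56/29.53 of its cycle, so θ ≈ 360° × 1.56/29.53 = 19.0°.
cos 19.0° = 0.945, so f = (1 − 0.945)/2 = 0.027, so 3%.

3%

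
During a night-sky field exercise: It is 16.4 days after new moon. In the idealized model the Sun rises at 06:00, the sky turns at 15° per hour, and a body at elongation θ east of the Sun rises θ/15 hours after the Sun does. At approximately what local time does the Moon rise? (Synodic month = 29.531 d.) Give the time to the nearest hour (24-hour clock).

19:00

Phase angle: θ = 360°·(16.4 d)/(29.531 d) = 199.9°.
Delay after the Sun = 199.9° / (15°/h) ≈ 13.33 h.
06:00 + 13.33 h ≈ 19:20 → 19:00 to the nearest hour.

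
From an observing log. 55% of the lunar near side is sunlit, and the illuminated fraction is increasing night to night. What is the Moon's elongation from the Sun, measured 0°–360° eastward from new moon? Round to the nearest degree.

From f = (1 − cos θ)/2: cos θ = 1 − 2×0.55 = -0.100; arccos → 95.7°.
The Moon is waxing (0°–180°), so θ = 95.7° directly.

96°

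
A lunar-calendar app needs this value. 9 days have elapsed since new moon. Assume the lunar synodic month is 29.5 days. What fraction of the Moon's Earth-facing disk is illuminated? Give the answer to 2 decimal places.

Phase angle: θ = 360°·(9 d)/(29.5 d) = 109.8°.
Illuminated fraction = (1 − cos 109.8°)/2 = (1 − (-0.339))/2 ≈ 0.670.

0.67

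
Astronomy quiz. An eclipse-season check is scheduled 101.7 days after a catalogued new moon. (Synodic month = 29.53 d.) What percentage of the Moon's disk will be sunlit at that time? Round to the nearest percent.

Reduce mod P: 101.7 − 3×29.53 = 13.11 d into the current lunation.
Phase angle: θ = 360°·(13.11 d)/(29.53 d) = 159.8°.
cos 159.8° = (-0.939), so f = (1 − (-0.939))/2 = 0.969, so 97%.

97%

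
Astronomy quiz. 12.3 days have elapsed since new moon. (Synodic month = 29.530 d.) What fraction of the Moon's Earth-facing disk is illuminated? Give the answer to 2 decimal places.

Phase angle: θ = 360°·(12.3 d)/(29.530 d) = 149.9°.
Illuminated fraction = (1 − cos 149.9°)/2 = (1 − (-0.866))/2 ≈ 0.933.

0.93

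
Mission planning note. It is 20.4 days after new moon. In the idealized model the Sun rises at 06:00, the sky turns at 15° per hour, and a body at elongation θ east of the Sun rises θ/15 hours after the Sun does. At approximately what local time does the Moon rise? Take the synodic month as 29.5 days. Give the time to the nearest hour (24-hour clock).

Phase angle: θ = 360°·(20.4 d)/(29.5 d) = 248.9°.
The Moon trails the Sun by θ/15 = 248.9/15 ≈ 16.60 hours.
06:00 + 16.60 h ≈ 22:36 → 23:00 to the nearest hour.

23:00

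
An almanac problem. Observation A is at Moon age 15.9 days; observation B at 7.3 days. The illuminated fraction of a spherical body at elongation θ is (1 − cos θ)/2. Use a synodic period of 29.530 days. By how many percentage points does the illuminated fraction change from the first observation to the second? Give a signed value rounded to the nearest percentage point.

-49 pp

θ₁ = 360° × 15.9/29.530 = 193.8°, f₁ = (1 − cos θ₁)/2 = 0.985.
θ₂ = 360° × 7.3/29.530 = 89.0°, f₂ = (1 − cos θ₂)/2 = 0.491.
Change = f₂ − f₁ = -0.494 → -49 percentage points.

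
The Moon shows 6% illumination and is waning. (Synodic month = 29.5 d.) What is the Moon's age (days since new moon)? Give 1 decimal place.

cos θ = 1 − 2f = 0.880, giving a principal value of 28.4°.
A waning Moon lies in 180°–360°, so θ = 360° − 28.4° = 331.6°.
At 360°/29.5 d per day, 331.6° corresponds to 27.18 days.

27.2 days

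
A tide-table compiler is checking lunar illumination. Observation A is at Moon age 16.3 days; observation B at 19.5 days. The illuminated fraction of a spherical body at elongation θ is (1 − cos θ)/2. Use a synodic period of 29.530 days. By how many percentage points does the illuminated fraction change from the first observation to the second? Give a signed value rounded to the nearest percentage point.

First observation: θ = 360°·16.3/29.530 = 198.7°, so f = 0.974.
Second observation: θ = 237.7°, f = 0.767.
Δf = 0.767 − 0.974 = -0.207, i.e. -21 pp.

-21 percentage points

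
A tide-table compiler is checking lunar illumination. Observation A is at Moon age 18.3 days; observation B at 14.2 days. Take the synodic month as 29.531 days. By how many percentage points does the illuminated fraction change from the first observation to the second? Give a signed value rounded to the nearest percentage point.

First observation: θ = 360°·18.3/29.531 = 223.1°, so f = 0.865.
Second observation: θ = 173.1°, f = 0.996.
Δf = 0.996 − 0.865 = +0.131, i.e. +13 pp.

+13 pp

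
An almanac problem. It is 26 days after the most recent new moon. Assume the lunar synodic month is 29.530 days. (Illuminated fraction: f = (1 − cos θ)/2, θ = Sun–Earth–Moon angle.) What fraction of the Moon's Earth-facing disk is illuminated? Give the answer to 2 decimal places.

0.13

Elongation θ = 360° × 26/29.530 ≈ 317.0°.
cos 317.0° = 0.731, so f = (1 − 0.731)/2 = 0.135.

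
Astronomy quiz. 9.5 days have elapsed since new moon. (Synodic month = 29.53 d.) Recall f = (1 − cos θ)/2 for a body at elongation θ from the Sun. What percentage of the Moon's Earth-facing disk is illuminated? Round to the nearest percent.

Phase angle: θ = 360°·(9.5 d)/(29.53 d) = 115.8°.
Illuminated fraction = (1 − cos 115.8°)/2 = (1 − (-0.435))/2 ≈ 0.718, so 72%.

72%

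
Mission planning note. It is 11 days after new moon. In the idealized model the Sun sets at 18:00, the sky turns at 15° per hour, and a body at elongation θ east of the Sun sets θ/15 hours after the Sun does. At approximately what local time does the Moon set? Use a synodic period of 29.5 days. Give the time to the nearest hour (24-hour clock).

Phase angle: θ = 360°·(11 d)/(29.5 d) = 134.2°.
Delay after the Sun = 134.2° / (15°/h) ≈ 8.95 h.
18:00 + 8.95 h ≈ 02:57 → 03:00 to the nearest hour.

03:00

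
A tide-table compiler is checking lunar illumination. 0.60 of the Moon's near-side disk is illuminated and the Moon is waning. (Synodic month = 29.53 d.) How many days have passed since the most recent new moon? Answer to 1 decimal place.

From f = (1 − cos θ)/2: cos θ = 1 − 2×0.60 = -0.200; arccos → 101.5°.
Since the Moon is past full (waning), take the reflex angle: θ = 360° − 101.5° = 258.5°.
At 360°/29.53 d per day, 258.5° corresponds to 21.20 days.

21.2 days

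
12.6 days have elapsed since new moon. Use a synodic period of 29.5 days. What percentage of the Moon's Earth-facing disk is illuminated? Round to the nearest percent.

95%

The Moon has covered 12.6/29.5 of its cycle, so θ ≈ 360° × 12.6/29.5 = 153.8°.
cos 153.8° = (-0.897), so f = (1 − (-0.897))/2 = 0.948, so 95%.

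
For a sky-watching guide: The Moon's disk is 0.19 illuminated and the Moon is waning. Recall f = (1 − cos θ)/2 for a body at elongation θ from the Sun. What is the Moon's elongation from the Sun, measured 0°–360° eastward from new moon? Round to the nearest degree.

Invert f = (1 − cos θ)/2 to get cos θ = 1 − 2(0.19) = 0.620, hence θ₀ = arccos 0.620 = 51.7°.
Waning ⇒ past full, so θ = 360° − 51.7° = 308.3°.

308°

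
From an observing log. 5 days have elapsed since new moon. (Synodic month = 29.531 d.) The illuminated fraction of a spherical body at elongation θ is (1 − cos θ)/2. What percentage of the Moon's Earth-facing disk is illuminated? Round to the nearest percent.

Phase angle: θ = 360°·(5 d)/(29.531 d) = 61.0°.
Illuminated fraction = (1 − cos 61.0°)/2 = (1 − 0.486)/2 ≈ 0.257, so 26%.

26%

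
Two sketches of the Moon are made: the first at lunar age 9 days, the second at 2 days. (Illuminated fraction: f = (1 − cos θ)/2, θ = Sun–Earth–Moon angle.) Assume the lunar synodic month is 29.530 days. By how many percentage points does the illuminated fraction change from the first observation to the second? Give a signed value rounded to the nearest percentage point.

θ₁ = 360° × 9/29.530 = 109.7°, f₁ = (1 − cos θ₁)/2 = 0.669.
θ₂ = 360° × 2/29.530 = 24.4°, f₂ = (1 − cos θ₂)/2 = 0.045.
Change = f₂ − f₁ = -0.624 → -62 percentage points.

-62 percentage points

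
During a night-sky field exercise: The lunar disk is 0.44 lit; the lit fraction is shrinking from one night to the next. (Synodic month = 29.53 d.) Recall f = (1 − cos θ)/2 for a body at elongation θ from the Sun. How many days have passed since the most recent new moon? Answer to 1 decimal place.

cos θ = 1 − 2f = 0.120, giving a principal value of 83.1°.
Since the Moon is past full (waning), take the reflex angle: θ = 360° − 83.1° = 276.9°.
That fraction of the synodic month is 276.9/360 × 29.53 d ≈ 22.71 d.

22.7 days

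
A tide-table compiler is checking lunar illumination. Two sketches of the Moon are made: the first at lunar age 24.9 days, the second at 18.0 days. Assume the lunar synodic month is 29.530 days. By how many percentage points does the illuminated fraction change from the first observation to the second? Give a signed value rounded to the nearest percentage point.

θ₁ = 360° × 24.9/29.530 = 303.6°, f₁ = (1 − cos θ₁)/2 = 0.224.
θ₂ = 360° × 18.0/29.530 = 219.4°, f₂ = (1 − cos θ₂)/2 = 0.886.
Change = f₂ − f₁ = +0.663 → +66 percentage points.

+66 pp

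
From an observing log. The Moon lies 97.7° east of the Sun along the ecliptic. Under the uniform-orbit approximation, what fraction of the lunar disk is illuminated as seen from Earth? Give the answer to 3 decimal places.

Half-versine of 97.7°: (1 − (-0.134))/2 = 0.567.

0.567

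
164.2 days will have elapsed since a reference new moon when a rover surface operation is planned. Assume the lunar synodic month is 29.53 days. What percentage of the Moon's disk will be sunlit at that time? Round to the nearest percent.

96%

164.2 d spans 5 complete synodic months (5 × 29.53 = 147.65 d) plus 16.55 d.
Phase angle: θ = 360°·(16.55 d)/(29.53 d) = 201.8°.
With cos θ = (-0.929), the lit fraction is (1 − (-0.929))/2 ≈ 0.964, so 96%.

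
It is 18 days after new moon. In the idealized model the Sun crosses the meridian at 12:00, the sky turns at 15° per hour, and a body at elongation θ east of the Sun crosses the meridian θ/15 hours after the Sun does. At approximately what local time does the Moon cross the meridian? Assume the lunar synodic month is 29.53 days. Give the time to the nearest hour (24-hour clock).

03:00

Phase angle: θ = 360°·(18 d)/(29.53 d) = 219.4°.
At 15° of sky rotation per hour, 219.4° corresponds to a 14.63 h lag.
12:00 + 14.63 h ≈ 02:38 → 03:00 to the nearest hour.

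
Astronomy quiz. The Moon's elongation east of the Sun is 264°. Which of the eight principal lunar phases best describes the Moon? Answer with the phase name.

last quarter

264° lies in the last quarter sector of the 8-phase cycle.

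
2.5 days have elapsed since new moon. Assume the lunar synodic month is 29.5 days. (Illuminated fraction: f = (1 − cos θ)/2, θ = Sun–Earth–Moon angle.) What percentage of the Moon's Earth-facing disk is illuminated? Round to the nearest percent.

The Moon has covered 2.5/29.5 of its cycle, so θ ≈ 360° × 2.5/29.5 = 30.5°.
With cos θ = 0.862, the lit fraction is (1 − 0.862)/2 ≈ 0.069, so 7%.

7%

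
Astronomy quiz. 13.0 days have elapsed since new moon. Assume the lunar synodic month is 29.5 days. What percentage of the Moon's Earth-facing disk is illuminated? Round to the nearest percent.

97%

The Moon has covered 13.0/29.5 of its cycle, so θ ≈ 360° × 13.0/29.5 = 158.6°.
With cos θ = (-0.931), the lit fraction is (1 − (-0.931))/2 ≈ 0.966, so 97%.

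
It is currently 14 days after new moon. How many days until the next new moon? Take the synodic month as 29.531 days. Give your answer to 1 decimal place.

The next new moon completes the synodic month: 29.531 − 14 = 15.531 days.

15.5 days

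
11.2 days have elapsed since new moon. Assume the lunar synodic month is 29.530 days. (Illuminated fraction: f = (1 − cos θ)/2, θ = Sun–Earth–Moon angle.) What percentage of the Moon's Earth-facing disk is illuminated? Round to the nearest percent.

The Moon has covered 11.2/29.530 of its cycle, so θ ≈ 360° × 11.2/29.530 = 136.5°.
Illuminated fraction = (1 − cos 136.5°)/2 = (1 − (-0.726))/2 ≈ 0.863, so 86%.

86%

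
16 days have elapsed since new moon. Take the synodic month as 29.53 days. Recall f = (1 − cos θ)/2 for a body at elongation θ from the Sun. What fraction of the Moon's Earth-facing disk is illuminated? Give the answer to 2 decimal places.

The Moon has covered 16/29.53 of its cycle, so θ ≈ 360° × 16/29.53 = 195.1°.
cos 195.1° = (-0.966), so f = (1 − (-0.966))/2 = 0.983.

0.98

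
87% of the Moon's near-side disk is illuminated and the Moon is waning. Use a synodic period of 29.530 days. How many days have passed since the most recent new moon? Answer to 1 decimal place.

cos θ = 1 − 2f = -0.740, giving a principal value of 137.7°.
Since the Moon is past full (waning), take the reflex angle: θ = 360° − 137.7° = 222.3°.
Age = 29.530 × 222.3°/360° ≈ 18.23 days.

18.2 days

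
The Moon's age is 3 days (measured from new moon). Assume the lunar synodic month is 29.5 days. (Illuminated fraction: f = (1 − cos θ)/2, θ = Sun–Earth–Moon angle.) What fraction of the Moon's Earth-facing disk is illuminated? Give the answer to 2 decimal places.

Phase angle: θ = 360°·(3 d)/(29.5 d) = 36.6°.
Illuminated fraction = (1 − cos 36.6°)/2 = (1 − 0.803)/2 ≈ 0.099.

0.10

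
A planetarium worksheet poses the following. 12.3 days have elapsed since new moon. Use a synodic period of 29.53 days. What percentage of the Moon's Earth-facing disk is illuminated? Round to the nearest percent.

The Moon has covered 12.3/29.53 of its cycle, so θ ≈ 360° × 12.3/29.53 = 149.9°.
cos 149.9° = (-0.866), so f = (1 − (-0.866))/2 = 0.933, so 93%.

93%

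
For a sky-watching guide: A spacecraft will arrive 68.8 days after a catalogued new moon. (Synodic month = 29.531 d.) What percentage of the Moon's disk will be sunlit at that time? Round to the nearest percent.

74%

Reduce mod P: 68.8 − 2×29.531 = 9.74 d into the current lunation.
The Moon has covered 9.74/29.531 of its cycle, so θ ≈ 360° × 9.74/29.531 = 118.7°.
With cos θ = (-0.480), the lit fraction is (1 − (-0.480))/2 ≈ 0.740, so 74%.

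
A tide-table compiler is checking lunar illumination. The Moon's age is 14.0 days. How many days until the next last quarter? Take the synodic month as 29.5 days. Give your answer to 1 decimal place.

8.1 days

Last quarter occurs at elongation 270°, i.e. at age 29.5 × 270/360 = 22.125 d.
That is 22.125 − 14.0 = 8.125 days ahead.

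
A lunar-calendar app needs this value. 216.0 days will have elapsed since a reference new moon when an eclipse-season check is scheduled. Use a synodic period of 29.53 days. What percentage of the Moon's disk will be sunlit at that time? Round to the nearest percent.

216.0/29.53 = 7.315 lunations, so 7 complete cycles and 9.29 d into the next.
Phase angle: θ = 360°·(9.29 d)/(29.53 d) = 113.3°.
cos 113.3° = (-0.395), so f = (1 − (-0.395))/2 = 0.697, so 70%.

70%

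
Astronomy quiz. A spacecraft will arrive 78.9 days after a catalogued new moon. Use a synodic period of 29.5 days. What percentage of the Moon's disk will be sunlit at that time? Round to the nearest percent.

73%

78.9/29.5 = 2.675 lunations, so 2 complete cycles and 19.90 d into the next.
The Moon has covered 19.90/29.5 of its cycle, so θ ≈ 360° × 19.90/29.5 = 242.8°.
With cos θ = (-0.456), the lit fraction is (1 − (-0.456))/2 ≈ 0.728, so 73%.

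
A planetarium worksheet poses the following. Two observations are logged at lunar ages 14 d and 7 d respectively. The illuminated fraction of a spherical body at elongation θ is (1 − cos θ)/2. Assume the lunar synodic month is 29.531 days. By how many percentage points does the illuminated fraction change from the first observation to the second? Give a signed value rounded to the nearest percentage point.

θ₁ = 360° × 14/29.531 = 170.7°, f₁ = (1 − cos θ₁)/2 = 0.993.
θ₂ = 360° × 7/29.531 = 85.3°, f₂ = (1 − cos θ₂)/2 = 0.459.
Change = f₂ − f₁ = -0.534 → -53 percentage points.

-53 percentage points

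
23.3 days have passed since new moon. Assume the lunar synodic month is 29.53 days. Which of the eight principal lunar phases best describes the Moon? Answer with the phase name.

last quarter

θ ≈ 360° × 23.3/29.53 = 284°, which falls in the last quarter sector.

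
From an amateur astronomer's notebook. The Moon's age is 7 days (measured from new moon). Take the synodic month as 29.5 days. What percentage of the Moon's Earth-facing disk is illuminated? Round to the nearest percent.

Elongation θ = 360° × 7/29.5 ≈ 85.4°.
Illuminated fraction = (1 − cos 85.4°)/2 = (1 − 0.080)/2 ≈ 0.460, so 46%.

46%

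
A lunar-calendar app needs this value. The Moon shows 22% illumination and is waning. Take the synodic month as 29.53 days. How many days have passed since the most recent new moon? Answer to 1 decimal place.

From f = (1 − cos θ)/2: cos θ = 1 − 2×0.22 = 0.560; arccos → 55.9°.
Waning ⇒ past full, so θ = 360° − 55.9° = 304.1°.
At 360°/29.53 d per day, 304.1° corresponds to 24.94 days.

24.9 days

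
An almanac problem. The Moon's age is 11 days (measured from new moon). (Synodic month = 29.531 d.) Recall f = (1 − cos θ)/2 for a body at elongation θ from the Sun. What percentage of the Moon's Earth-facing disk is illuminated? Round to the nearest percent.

Elongation θ = 360° × 11/29.531 ≈ 134.1°.
Illuminated fraction = (1 − cos 134.1°)/2 = (1 − (-0.696))/2 ≈ 0.848, so 85%.

85%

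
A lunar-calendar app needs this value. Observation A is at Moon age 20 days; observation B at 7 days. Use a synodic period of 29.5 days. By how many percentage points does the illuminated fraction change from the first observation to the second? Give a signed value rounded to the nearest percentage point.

-26 pp

θ₁ = 360° × 20/29.5 = 244.1°, f₁ = (1 − cos θ₁)/2 = 0.719.
θ₂ = 360° × 7/29.5 = 85.4°, f₂ = (1 − cos θ₂)/2 = 0.460.
Change = f₂ − f₁ = -0.259 → -26 percentage points.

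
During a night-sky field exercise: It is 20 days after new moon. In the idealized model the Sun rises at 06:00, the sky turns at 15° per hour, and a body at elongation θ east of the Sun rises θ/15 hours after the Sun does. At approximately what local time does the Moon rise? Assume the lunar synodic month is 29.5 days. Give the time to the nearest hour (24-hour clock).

22:00

Elongation θ = 360° × 20/29.5 ≈ 244.1°.
The Moon trails the Sun by θ/15 = 244.1/15 ≈ 16.27 hours.
06:00 + 16.27 h ≈ 22:16 → 22:00 to the nearest hour.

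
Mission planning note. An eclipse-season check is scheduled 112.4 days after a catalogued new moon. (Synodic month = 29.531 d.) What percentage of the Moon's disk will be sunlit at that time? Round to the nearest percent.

33%

112.4/29.531 = 3.806 lunations, so 3 complete cycles and 23.81 d into the next.
Phase angle: θ = 360°·(23.81 d)/(29.531 d) = 290.2°.
With cos θ = 0.346, the lit fraction is (1 − 0.346)/2 ≈ 0.327, so 33%.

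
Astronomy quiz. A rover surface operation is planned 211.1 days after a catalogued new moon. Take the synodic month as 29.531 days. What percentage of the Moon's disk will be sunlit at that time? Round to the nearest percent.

Reduce mod P: 211.1 − 7×29.531 = 4.38 d into the current lunation.
Phase angle: θ = 360°·(4.38 d)/(29.531 d) = 53.4°.
Illuminated fraction = (1 − cos 53.4°)/2 = (1 − 0.596)/2 ≈ 0.202, so 20%.

20%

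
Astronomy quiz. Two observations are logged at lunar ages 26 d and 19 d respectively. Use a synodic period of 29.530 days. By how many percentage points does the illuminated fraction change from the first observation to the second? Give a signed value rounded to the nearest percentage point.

θ₁ = 360° × 26/29.530 = 317.0°, f₁ = (1 − cos θ₁)/2 = 0.135.
θ₂ = 360° × 19/29.530 = 231.6°, f₂ = (1 − cos θ₂)/2 = 0.810.
Change = f₂ − f₁ = +0.676 → +68 percentage points.

+68 pp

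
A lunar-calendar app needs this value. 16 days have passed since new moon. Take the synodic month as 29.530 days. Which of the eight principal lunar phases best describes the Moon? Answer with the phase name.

full moon

θ ≈ 360° × 16/29.530 = 195°, which falls in the full moon sector.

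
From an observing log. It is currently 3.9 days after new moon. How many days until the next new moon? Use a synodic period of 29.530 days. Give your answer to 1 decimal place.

25.6 days

One full lunation from the last new moon is 29.530 d; remaining = 29.530 − 3.9 = 25.630 d.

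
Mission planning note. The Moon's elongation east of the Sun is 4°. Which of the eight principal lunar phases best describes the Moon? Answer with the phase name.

new moon

4° lies in the new moon sector of the 8-phase cycle.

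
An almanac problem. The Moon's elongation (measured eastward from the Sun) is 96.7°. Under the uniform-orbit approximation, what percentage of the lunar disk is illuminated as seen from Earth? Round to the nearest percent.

cos 96.7° = (-0.117), so f = (1 − (-0.117))/2 = 0.558, i.e. 56%.

56%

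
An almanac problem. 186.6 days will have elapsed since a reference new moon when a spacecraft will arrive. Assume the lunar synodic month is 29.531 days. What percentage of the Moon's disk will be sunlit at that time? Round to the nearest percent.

71%

Reduce mod P: 186.6 − 6×29.531 = 9.41 d into the current lunation.
Phase angle: θ = 360°·(9.41 d)/(29.531 d) = 114.8°.
cos 114.8° = (-0.419), so f = (1 − (-0.419))/2 = 0.709, so 71%.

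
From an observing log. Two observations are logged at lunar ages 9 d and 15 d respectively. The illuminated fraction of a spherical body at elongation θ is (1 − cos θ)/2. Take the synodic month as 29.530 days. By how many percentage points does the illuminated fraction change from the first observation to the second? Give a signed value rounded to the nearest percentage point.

+33 pp

θ₁ = 360° × 9/29.530 = 109.7°, f₁ = (1 − cos θ₁)/2 = 0.669.
θ₂ = 360° × 15/29.530 = 182.9°, f₂ = (1 − cos θ₂)/2 = 0.999.
Change = f₂ − f₁ = +0.331 → +33 percentage points.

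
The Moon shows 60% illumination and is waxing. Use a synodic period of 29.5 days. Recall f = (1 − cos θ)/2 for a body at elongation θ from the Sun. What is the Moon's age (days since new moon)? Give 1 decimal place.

cos θ = 1 − 2f = -0.200, giving a principal value of 101.5°.
The Moon is waxing (0°–180°), so θ = 101.5° directly.
Age = 29.5 × 101.5°/360° ≈ 8.32 days.

8.3 days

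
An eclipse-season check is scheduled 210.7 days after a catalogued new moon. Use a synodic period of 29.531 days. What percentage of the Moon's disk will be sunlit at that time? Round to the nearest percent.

17%

Reduce mod P: 210.7 − 7×29.531 = 3.98 d into the current lunation.
Phase angle: θ = 360°·(3.98 d)/(29.531 d) = 48.6°.
cos 48.6° = 0.662, so f = (1 − 0.662)/2 = 0.169, so 17%.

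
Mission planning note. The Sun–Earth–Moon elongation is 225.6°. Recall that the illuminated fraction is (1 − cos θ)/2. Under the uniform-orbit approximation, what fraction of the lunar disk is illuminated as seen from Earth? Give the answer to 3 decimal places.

Half-versine of 225.6°: (1 − (-0.700))/2 = 0.850.

0.850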